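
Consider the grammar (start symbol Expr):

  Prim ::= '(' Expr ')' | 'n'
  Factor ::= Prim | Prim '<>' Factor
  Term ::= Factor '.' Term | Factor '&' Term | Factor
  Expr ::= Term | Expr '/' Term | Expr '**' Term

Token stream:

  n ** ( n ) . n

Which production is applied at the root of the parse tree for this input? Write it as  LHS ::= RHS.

[Expr [Expr [Term [Factor [Prim n]]]] ** [Term [Factor [Prim ( [Expr [Term [Factor [Prim n]]]] )]] . [Term [Factor [Prim n]]]]]

Expr ::= Expr '**' Term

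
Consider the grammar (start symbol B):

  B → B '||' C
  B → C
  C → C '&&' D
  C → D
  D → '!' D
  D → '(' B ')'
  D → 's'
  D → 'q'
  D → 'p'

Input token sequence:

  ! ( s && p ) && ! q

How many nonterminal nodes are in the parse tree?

12

[B [C [C [D ! [D ( [B [C [C [D s]] && [D p]]] )]]] && [D ! [D q]]]]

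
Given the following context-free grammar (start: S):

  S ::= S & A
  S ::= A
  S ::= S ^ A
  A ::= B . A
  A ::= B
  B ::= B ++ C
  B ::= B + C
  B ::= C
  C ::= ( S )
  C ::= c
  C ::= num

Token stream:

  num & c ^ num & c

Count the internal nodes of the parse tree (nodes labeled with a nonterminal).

[S [S [S [S [A [B [C num]]]] & [A [B [C c]]]] ^ [A [B [C num]]]] & [A [B [C c]]]]

16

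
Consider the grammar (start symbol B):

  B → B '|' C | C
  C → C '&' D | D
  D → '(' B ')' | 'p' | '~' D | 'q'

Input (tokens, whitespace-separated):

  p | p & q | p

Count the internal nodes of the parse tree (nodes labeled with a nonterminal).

[B [B [B [C [D p]]] | [C [C [D p]] & [D q]]] | [C [D p]]]

11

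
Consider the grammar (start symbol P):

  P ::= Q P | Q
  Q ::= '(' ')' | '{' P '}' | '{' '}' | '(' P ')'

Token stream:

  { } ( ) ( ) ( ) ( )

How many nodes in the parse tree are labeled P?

5

[P [Q { }] [P [Q ( )] [P [Q ( )] [P [Q ( )] [P [Q ( )]]]]]]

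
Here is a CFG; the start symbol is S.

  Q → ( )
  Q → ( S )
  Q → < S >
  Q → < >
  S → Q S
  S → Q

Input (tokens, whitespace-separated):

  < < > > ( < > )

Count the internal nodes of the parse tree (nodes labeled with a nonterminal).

[S [Q < [S [Q < >]] >] [S [Q ( [S [Q < >]] )]]]

8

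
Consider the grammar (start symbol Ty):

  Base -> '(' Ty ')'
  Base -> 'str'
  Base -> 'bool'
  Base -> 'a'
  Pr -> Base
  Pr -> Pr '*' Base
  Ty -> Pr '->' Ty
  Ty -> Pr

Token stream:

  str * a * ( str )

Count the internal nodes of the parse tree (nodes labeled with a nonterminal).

10

[Ty [Pr [Pr [Pr [Base str]] * [Base a]] * [Base ( [Ty [Pr [Base str]]] )]]]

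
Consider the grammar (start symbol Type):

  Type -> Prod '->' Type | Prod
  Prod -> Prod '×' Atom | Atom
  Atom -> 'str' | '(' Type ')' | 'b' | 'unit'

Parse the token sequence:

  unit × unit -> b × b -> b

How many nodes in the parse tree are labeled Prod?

5

[Type [Prod [Prod [Atom unit]] × [Atom unit]] -> [Type [Prod [Prod [Atom b]] × [Atom b]] -> [Type [Prod [Atom b]]]]]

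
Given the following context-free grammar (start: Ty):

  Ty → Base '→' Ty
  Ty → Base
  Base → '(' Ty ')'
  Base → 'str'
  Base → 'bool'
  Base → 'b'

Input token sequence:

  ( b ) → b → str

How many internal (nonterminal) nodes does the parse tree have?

8

[Ty [Base ( [Ty [Base b]] )] → [Ty [Base b] → [Ty [Base str]]]]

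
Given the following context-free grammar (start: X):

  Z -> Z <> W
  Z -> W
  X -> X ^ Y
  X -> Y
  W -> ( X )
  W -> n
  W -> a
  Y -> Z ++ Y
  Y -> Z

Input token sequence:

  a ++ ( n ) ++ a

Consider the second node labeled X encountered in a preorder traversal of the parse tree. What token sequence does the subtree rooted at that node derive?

[X [Y [Z [W a]] ++ [Y [Z [W ( [X [Y [Z [W n]]]] )]] ++ [Y [Z [W a]]]]]]

n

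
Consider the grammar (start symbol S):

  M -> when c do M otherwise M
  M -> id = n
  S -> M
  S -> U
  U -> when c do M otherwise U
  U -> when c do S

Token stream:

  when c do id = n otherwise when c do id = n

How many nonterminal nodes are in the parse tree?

[S [U when c do [M id = n] otherwise [U when c do [S [M id = n]]]]]

6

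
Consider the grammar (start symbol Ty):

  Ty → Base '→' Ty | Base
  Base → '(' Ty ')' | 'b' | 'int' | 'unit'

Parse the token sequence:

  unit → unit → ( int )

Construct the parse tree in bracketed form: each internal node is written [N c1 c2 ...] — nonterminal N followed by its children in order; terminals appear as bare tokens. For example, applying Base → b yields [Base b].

[Ty [Base unit] → [Ty [Base unit] → [Ty [Base ( [Ty [Base int]] )]]]]

Ty
Base → Ty
unit → Ty
unit → Base → Ty
unit → unit → Ty
unit → unit → Base
unit → unit → ( Ty )
unit → unit → ( Base )
unit → unit → ( int )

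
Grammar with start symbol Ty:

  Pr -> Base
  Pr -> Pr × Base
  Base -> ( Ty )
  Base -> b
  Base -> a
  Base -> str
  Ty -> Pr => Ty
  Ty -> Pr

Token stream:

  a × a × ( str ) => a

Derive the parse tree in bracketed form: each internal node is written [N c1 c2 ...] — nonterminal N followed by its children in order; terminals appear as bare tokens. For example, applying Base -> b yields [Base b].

Ty
Pr => Ty
Pr × Base => Ty
Pr × Base × Base => Ty
Base × Base × Base => Ty
a × Base × Base => Ty
a × a × Base => Ty
a × a × ( Ty ) => Ty
a × a × ( Pr ) => Ty
a × a × ( Base ) => Ty
a × a × ( str ) => Ty
a × a × ( str ) => Pr
a × a × ( str ) => Base
a × a × ( str ) => a

[Ty [Pr [Pr [Pr [Base a]] × [Base a]] × [Base ( [Ty [Pr [Base str]]] )]] => [Ty [Pr [Base a]]]]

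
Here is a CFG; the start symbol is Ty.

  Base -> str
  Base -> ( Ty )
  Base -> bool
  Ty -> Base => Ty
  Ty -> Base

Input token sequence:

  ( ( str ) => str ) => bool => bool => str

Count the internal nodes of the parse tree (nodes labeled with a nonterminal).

[Ty [Base ( [Ty [Base ( [Ty [Base str]] )] => [Ty [Base str]]] )] => [Ty [Base bool] => [Ty [Base bool] => [Ty [Base str]]]]]

14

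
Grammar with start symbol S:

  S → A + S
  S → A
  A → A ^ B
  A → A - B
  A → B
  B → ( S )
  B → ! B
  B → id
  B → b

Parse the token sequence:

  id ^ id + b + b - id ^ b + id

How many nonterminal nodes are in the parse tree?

18

[S [A [A [B id]] ^ [B id]] + [S [A [B b]] + [S [A [A [A [B b]] - [B id]] ^ [B b]] + [S [A [B id]]]]]]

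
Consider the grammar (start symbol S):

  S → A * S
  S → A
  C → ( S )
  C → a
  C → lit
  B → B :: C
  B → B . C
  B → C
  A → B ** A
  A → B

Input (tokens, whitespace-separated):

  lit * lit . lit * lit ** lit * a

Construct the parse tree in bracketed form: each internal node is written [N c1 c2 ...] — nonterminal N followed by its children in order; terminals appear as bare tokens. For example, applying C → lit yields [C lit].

S
A * S
B * S
C * S
lit * S
lit * A * S
lit * B * S
lit * B . C * S
lit * C . C * S
lit * lit . C * S
lit * lit . lit * S
lit * lit . lit * A * S
lit * lit . lit * B ** A * S
lit * lit . lit * C ** A * S
lit * lit . lit * lit ** A * S
lit * lit . lit * lit ** B * S
lit * lit . lit * lit ** C * S
lit * lit . lit * lit ** lit * S
lit * lit . lit * lit ** lit * A
lit * lit . lit * lit ** lit * B
lit * lit . lit * lit ** lit * C
lit * lit . lit * lit ** lit * a

[S [A [B [C lit]]] * [S [A [B [B [C lit]] . [C lit]]] * [S [A [B [C lit]] ** [A [B [C lit]]]] * [S [A [B [C a]]]]]]]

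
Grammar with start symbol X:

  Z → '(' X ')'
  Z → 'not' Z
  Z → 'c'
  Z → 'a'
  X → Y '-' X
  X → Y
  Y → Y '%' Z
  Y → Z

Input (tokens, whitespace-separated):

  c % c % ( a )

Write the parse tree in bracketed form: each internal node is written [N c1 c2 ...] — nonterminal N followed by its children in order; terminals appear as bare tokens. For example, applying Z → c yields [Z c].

X
Y
Y % Z
Y % Z % Z
Z % Z % Z
c % Z % Z
c % c % Z
c % c % ( X )
c % c % ( Y )
c % c % ( Z )
c % c % ( a )

[X [Y [Y [Y [Z c]] % [Z c]] % [Z ( [X [Y [Z a]]] )]]]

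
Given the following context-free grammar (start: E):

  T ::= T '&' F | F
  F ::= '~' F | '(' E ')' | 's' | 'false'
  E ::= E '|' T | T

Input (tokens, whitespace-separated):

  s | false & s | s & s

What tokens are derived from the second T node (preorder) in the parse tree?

[E [E [E [T [F s]]] | [T [T [F false]] & [F s]]] | [T [T [F s]] & [F s]]]

false & s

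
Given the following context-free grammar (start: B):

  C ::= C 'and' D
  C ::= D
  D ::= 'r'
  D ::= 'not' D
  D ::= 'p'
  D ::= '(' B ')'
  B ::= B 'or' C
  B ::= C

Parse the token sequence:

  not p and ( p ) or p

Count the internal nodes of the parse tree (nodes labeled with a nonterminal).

[B [B [C [C [D not [D p]]] and [D ( [B [C [D p]]] )]]] or [C [D p]]]

12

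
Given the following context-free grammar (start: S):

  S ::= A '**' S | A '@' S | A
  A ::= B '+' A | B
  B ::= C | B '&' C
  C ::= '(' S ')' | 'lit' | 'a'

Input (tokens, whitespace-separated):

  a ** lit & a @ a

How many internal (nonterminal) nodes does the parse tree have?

[S [A [B [C a]]] ** [S [A [B [B [C lit]] & [C a]]] @ [S [A [B [C a]]]]]]

14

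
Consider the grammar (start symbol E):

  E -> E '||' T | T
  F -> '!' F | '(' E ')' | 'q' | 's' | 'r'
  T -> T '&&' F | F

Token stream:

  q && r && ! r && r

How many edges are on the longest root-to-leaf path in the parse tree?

6

[E [T [T [T [T [F q]] && [F r]] && [F ! [F r]]] && [F r]]]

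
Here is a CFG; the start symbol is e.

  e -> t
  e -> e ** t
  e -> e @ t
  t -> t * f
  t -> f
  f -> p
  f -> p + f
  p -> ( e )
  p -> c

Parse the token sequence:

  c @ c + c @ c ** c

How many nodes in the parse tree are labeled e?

4

[e [e [e [e [t [f [p c]]]] @ [t [f [p c] + [f [p c]]]]] @ [t [f [p c]]]] ** [t [f [p c]]]]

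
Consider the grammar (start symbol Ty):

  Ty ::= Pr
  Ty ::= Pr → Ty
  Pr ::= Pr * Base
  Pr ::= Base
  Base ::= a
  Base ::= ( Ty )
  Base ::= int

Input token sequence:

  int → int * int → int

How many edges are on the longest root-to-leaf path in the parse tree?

[Ty [Pr [Base int]] → [Ty [Pr [Pr [Base int]] * [Base int]] → [Ty [Pr [Base int]]]]]

5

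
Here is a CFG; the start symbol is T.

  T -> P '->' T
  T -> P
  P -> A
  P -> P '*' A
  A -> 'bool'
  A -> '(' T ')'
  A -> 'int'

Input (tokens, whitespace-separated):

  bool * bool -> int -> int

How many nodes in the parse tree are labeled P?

[T [P [P [A bool]] * [A bool]] -> [T [P [A int]] -> [T [P [A int]]]]]

4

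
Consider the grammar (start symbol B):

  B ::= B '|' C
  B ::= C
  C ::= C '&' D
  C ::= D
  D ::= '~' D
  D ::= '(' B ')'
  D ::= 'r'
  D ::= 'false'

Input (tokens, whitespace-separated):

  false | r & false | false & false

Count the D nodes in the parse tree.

[B [B [B [C [D false]]] | [C [C [D r]] & [D false]]] | [C [C [D false]] & [D false]]]

5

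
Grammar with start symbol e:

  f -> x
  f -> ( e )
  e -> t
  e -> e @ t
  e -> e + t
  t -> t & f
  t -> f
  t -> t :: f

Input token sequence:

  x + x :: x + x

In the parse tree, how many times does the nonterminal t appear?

[e [e [e [t [f x]]] + [t [t [f x]] :: [f x]]] + [t [f x]]]

4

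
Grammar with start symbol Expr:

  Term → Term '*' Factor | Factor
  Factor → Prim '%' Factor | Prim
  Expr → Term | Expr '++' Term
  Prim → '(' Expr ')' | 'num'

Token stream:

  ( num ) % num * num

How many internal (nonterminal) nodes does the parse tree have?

13

[Expr [Term [Term [Factor [Prim ( [Expr [Term [Factor [Prim num]]]] )] % [Factor [Prim num]]]] * [Factor [Prim num]]]]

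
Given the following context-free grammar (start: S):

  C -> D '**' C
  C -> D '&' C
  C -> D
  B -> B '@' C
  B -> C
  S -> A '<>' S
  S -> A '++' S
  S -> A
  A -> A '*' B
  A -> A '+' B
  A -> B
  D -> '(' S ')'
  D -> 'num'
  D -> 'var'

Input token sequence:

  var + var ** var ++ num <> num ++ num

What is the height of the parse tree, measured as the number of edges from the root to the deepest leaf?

[S [A [A [B [C [D var]]]] + [B [C [D var] ** [C [D var]]]]] ++ [S [A [B [C [D num]]]] <> [S [A [B [C [D num]]]] ++ [S [A [B [C [D num]]]]]]]]

8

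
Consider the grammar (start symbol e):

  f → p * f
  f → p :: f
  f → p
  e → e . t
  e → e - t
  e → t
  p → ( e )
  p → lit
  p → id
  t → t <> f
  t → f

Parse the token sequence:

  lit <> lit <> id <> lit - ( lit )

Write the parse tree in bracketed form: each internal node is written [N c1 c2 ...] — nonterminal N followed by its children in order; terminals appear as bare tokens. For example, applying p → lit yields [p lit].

[e [e [t [t [t [t [f [p lit]]] <> [f [p lit]]] <> [f [p id]]] <> [f [p lit]]]] - [t [f [p ( [e [t [f [p lit]]]] )]]]]

e
e - t
t - t
t <> f - t
t <> f <> f - t
t <> f <> f <> f - t
f <> f <> f <> f - t
p <> f <> f <> f - t
lit <> f <> f <> f - t
lit <> p <> f <> f - t
lit <> lit <> f <> f - t
lit <> lit <> p <> f - t
lit <> lit <> id <> f - t
lit <> lit <> id <> p - t
lit <> lit <> id <> lit - t
lit <> lit <> id <> lit - f
lit <> lit <> id <> lit - p
lit <> lit <> id <> lit - ( e )
lit <> lit <> id <> lit - ( t )
lit <> lit <> id <> lit - ( f )
lit <> lit <> id <> lit - ( p )
lit <> lit <> id <> lit - ( lit )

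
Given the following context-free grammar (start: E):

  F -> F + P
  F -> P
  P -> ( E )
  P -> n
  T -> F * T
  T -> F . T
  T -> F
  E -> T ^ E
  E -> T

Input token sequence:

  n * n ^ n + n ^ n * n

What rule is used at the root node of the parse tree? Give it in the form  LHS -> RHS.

[E [T [F [P n]] * [T [F [P n]]]] ^ [E [T [F [F [P n]] + [P n]]] ^ [E [T [F [P n]] * [T [F [P n]]]]]]]

E -> T ^ E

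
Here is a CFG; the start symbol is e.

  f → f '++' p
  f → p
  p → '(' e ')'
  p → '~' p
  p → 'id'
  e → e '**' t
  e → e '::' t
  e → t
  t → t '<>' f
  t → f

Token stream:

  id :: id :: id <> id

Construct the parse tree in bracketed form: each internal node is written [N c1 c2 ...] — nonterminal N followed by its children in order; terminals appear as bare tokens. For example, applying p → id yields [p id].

e
e :: t
e :: t :: t
t :: t :: t
f :: t :: t
p :: t :: t
id :: t :: t
id :: f :: t
id :: p :: t
id :: id :: t
id :: id :: t <> f
id :: id :: f <> f
id :: id :: p <> f
id :: id :: id <> f
id :: id :: id <> p
id :: id :: id <> id

[e [e [e [t [f [p id]]]] :: [t [f [p id]]]] :: [t [t [f [p id]]] <> [f [p id]]]]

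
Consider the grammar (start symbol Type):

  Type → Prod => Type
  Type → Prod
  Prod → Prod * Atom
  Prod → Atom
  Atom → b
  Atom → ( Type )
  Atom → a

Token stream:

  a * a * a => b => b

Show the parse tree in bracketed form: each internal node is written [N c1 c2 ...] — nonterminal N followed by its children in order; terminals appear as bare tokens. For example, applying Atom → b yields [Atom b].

[Type [Prod [Prod [Prod [Atom a]] * [Atom a]] * [Atom a]] => [Type [Prod [Atom b]] => [Type [Prod [Atom b]]]]]

Type
Prod => Type
Prod * Atom => Type
Prod * Atom * Atom => Type
Atom * Atom * Atom => Type
a * Atom * Atom => Type
a * a * Atom => Type
a * a * a => Type
a * a * a => Prod => Type
a * a * a => Atom => Type
a * a * a => b => Type
a * a * a => b => Prod
a * a * a => b => Atom
a * a * a => b => b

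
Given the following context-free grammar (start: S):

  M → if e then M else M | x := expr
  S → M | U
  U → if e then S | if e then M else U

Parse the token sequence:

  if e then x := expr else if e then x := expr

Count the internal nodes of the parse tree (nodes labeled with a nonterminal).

[S [U if e then [M x := expr] else [U if e then [S [M x := expr]]]]]

6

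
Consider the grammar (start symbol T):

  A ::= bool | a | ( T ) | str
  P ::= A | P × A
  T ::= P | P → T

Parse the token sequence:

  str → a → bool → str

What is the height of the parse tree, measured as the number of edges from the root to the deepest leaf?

6

[T [P [A str]] → [T [P [A a]] → [T [P [A bool]] → [T [P [A str]]]]]]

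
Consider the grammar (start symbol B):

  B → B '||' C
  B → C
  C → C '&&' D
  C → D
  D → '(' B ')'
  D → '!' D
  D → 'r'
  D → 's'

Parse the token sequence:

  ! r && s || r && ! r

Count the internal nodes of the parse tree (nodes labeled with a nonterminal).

12

[B [B [C [C [D ! [D r]]] && [D s]]] || [C [C [D r]] && [D ! [D r]]]]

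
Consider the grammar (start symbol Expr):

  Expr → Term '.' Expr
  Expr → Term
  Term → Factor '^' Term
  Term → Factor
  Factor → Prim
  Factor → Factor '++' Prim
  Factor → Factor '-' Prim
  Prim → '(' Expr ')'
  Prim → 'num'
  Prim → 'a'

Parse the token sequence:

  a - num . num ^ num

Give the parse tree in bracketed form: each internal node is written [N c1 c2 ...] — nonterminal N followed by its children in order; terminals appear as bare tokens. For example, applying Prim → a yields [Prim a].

Expr
Term . Expr
Factor . Expr
Factor - Prim . Expr
Prim - Prim . Expr
a - Prim . Expr
a - num . Expr
a - num . Term
a - num . Factor ^ Term
a - num . Prim ^ Term
a - num . num ^ Term
a - num . num ^ Factor
a - num . num ^ Prim
a - num . num ^ num

[Expr [Term [Factor [Factor [Prim a]] - [Prim num]]] . [Expr [Term [Factor [Prim num]] ^ [Term [Factor [Prim num]]]]]]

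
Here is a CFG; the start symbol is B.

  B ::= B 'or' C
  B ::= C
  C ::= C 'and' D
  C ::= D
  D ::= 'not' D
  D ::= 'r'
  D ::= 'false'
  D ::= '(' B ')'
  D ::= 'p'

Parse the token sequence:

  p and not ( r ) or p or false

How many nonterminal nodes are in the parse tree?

[B [B [B [C [C [D p]] and [D not [D ( [B [C [D r]]] )]]]] or [C [D p]]] or [C [D false]]]

15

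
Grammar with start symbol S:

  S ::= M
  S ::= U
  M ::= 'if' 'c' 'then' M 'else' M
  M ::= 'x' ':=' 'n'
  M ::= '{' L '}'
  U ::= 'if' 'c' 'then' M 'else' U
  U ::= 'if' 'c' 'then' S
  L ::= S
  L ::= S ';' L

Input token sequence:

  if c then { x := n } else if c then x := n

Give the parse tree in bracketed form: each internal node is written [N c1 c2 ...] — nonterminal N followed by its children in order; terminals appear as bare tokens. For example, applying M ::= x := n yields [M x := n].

S
U
if c then M else U
if c then { L } else U
if c then { S } else U
if c then { M } else U
if c then { x := n } else U
if c then { x := n } else if c then S
if c then { x := n } else if c then M
if c then { x := n } else if c then x := n

[S [U if c then [M { [L [S [M x := n]]] }] else [U if c then [S [M x := n]]]]]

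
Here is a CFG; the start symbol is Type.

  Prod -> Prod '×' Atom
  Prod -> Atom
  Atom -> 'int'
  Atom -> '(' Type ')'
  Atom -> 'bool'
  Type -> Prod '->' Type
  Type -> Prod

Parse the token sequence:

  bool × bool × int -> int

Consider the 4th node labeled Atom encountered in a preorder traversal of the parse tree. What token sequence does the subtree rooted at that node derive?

int

[Type [Prod [Prod [Prod [Atom bool]] × [Atom bool]] × [Atom int]] -> [Type [Prod [Atom int]]]]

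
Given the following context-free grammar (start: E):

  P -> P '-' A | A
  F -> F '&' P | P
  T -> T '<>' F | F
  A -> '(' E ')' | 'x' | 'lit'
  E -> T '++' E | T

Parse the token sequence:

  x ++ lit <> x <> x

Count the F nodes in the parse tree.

4

[E [T [F [P [A x]]]] ++ [E [T [T [T [F [P [A lit]]]] <> [F [P [A x]]]] <> [F [P [A x]]]]]]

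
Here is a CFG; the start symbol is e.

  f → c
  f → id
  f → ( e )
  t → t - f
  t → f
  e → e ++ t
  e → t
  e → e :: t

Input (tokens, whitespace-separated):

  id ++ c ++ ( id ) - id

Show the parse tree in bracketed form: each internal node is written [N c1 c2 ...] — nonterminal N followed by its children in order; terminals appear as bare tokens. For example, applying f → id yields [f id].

e
e ++ t
e ++ t ++ t
t ++ t ++ t
f ++ t ++ t
id ++ t ++ t
id ++ f ++ t
id ++ c ++ t
id ++ c ++ t - f
id ++ c ++ f - f
id ++ c ++ ( e ) - f
id ++ c ++ ( t ) - f
id ++ c ++ ( f ) - f
id ++ c ++ ( id ) - f
id ++ c ++ ( id ) - id

[e [e [e [t [f id]]] ++ [t [f c]]] ++ [t [t [f ( [e [t [f id]]] )]] - [f id]]]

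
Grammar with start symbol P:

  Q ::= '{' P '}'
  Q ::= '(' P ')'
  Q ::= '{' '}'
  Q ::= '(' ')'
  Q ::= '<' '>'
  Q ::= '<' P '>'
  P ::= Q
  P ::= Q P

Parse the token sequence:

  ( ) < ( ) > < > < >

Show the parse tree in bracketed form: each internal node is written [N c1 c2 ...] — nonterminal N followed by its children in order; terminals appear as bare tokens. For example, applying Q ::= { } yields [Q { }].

P
Q P
( ) P
( ) Q P
( ) < P > P
( ) < Q > P
( ) < ( ) > P
( ) < ( ) > Q P
( ) < ( ) > < > P
( ) < ( ) > < > Q
( ) < ( ) > < > < >

[P [Q ( )] [P [Q < [P [Q ( )]] >] [P [Q < >] [P [Q < >]]]]]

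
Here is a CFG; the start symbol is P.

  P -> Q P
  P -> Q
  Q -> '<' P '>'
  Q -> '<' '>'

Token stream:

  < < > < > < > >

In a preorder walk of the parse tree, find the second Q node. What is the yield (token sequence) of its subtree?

< >

[P [Q < [P [Q < >] [P [Q < >] [P [Q < >]]]] >]]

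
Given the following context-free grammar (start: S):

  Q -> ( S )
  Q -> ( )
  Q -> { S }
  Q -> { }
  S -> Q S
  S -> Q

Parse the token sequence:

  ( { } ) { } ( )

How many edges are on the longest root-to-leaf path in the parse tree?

[S [Q ( [S [Q { }]] )] [S [Q { }] [S [Q ( )]]]]

4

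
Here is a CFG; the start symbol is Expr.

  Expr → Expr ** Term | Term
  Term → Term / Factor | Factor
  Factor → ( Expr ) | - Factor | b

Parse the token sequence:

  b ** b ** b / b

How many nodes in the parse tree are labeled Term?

[Expr [Expr [Expr [Term [Factor b]]] ** [Term [Factor b]]] ** [Term [Term [Factor b]] / [Factor b]]]

4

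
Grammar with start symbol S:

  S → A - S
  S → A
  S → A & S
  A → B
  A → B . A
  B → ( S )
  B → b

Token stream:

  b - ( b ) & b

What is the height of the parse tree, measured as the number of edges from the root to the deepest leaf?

7

[S [A [B b]] - [S [A [B ( [S [A [B b]]] )]] & [S [A [B b]]]]]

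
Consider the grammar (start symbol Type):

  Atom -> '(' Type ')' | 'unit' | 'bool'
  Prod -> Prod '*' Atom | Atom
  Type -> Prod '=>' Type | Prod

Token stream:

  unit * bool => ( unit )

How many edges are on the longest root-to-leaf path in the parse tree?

[Type [Prod [Prod [Atom unit]] * [Atom bool]] => [Type [Prod [Atom ( [Type [Prod [Atom unit]]] )]]]]

7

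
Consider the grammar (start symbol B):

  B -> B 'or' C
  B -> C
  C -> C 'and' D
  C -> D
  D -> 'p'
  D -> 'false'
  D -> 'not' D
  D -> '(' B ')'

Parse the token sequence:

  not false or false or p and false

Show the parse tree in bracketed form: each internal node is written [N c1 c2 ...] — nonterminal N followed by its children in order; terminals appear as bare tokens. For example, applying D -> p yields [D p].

[B [B [B [C [D not [D false]]]] or [C [D false]]] or [C [C [D p]] and [D false]]]

B
B or C
B or C or C
C or C or C
D or C or C
not D or C or C
not false or C or C
not false or D or C
not false or false or C
not false or false or C and D
not false or false or D and D
not false or false or p and D
not false or false or p and false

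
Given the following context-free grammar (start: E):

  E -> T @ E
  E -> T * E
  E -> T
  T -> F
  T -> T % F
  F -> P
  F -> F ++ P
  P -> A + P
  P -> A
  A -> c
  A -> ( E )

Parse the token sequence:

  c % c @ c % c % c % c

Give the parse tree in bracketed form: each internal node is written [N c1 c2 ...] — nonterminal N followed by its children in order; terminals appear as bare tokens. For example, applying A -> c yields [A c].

[E [T [T [F [P [A c]]]] % [F [P [A c]]]] @ [E [T [T [T [T [F [P [A c]]]] % [F [P [A c]]]] % [F [P [A c]]]] % [F [P [A c]]]]]]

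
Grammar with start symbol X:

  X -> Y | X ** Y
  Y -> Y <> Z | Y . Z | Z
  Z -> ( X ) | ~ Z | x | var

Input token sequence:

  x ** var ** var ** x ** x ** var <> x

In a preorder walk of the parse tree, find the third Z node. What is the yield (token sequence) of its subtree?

[X [X [X [X [X [X [Y [Z x]]] ** [Y [Z var]]] ** [Y [Z var]]] ** [Y [Z x]]] ** [Y [Z x]]] ** [Y [Y [Z var]] <> [Z x]]]

var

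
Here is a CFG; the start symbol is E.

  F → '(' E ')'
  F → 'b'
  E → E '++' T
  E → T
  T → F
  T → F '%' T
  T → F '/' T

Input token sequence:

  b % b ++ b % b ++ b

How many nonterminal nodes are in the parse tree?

[E [E [E [T [F b] % [T [F b]]]] ++ [T [F b] % [T [F b]]]] ++ [T [F b]]]

13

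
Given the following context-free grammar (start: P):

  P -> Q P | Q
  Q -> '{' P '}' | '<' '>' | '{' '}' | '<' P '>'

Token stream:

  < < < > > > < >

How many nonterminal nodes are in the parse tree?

[P [Q < [P [Q < [P [Q < >]] >]] >] [P [Q < >]]]

8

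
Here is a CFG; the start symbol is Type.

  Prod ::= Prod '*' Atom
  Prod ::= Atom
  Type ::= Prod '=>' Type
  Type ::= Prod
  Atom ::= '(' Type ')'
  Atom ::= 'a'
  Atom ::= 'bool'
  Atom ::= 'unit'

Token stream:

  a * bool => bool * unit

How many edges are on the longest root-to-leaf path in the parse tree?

[Type [Prod [Prod [Atom a]] * [Atom bool]] => [Type [Prod [Prod [Atom bool]] * [Atom unit]]]]

5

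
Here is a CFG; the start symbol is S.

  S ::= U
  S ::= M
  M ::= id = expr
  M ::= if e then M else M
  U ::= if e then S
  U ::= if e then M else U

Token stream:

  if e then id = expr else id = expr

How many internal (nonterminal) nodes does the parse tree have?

[S [M if e then [M id = expr] else [M id = expr]]]

4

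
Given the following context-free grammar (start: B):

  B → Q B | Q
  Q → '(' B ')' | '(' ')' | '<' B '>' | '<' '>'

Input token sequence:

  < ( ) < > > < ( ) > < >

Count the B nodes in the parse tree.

6

[B [Q < [B [Q ( )] [B [Q < >]]] >] [B [Q < [B [Q ( )]] >] [B [Q < >]]]]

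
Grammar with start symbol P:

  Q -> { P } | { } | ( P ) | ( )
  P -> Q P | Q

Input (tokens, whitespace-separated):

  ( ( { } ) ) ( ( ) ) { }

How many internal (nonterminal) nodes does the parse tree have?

12

[P [Q ( [P [Q ( [P [Q { }]] )]] )] [P [Q ( [P [Q ( )]] )] [P [Q { }]]]]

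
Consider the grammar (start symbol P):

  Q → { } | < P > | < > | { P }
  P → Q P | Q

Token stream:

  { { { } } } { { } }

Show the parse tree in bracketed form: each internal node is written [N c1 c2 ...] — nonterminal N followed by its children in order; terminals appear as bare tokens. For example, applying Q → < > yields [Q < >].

P
Q P
{ P } P
{ Q } P
{ { P } } P
{ { Q } } P
{ { { } } } P
{ { { } } } Q
{ { { } } } { P }
{ { { } } } { Q }
{ { { } } } { { } }

[P [Q { [P [Q { [P [Q { }]] }]] }] [P [Q { [P [Q { }]] }]]]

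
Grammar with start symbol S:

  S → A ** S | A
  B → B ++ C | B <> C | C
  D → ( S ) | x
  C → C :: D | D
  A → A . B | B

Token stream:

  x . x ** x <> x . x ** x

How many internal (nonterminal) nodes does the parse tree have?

[S [A [A [B [C [D x]]]] . [B [C [D x]]]] ** [S [A [A [B [B [C [D x]]] <> [C [D x]]]] . [B [C [D x]]]] ** [S [A [B [C [D x]]]]]]]

26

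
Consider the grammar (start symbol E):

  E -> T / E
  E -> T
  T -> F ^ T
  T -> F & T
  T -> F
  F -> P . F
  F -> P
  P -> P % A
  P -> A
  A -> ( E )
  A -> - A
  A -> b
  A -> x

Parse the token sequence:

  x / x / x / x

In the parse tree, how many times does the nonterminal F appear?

[E [T [F [P [A x]]]] / [E [T [F [P [A x]]]] / [E [T [F [P [A x]]]] / [E [T [F [P [A x]]]]]]]]

4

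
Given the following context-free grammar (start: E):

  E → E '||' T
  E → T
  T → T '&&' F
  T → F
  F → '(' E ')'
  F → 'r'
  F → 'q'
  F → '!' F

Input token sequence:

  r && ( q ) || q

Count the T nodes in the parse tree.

4

[E [E [T [T [F r]] && [F ( [E [T [F q]]] )]]] || [T [F q]]]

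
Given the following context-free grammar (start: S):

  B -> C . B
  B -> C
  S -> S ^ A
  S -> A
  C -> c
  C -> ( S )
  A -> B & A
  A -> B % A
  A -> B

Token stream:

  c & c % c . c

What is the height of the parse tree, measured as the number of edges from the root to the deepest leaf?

7

[S [A [B [C c]] & [A [B [C c]] % [A [B [C c] . [B [C c]]]]]]]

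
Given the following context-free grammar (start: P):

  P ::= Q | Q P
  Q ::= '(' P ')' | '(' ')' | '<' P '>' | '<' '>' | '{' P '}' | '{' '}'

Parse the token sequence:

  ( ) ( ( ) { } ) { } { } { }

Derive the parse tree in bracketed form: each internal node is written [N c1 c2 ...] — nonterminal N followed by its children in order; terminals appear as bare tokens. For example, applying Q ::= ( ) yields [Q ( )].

[P [Q ( )] [P [Q ( [P [Q ( )] [P [Q { }]]] )] [P [Q { }] [P [Q { }] [P [Q { }]]]]]]

P
Q P
( ) P
( ) Q P
( ) ( P ) P
( ) ( Q P ) P
( ) ( ( ) P ) P
( ) ( ( ) Q ) P
( ) ( ( ) { } ) P
( ) ( ( ) { } ) Q P
( ) ( ( ) { } ) { } P
( ) ( ( ) { } ) { } Q P
( ) ( ( ) { } ) { } { } P
( ) ( ( ) { } ) { } { } Q
( ) ( ( ) { } ) { } { } { }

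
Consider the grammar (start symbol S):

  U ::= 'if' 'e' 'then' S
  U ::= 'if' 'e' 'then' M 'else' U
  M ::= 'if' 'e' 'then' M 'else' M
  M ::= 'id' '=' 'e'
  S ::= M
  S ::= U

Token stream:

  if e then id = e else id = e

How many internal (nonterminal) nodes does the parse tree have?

4

[S [M if e then [M id = e] else [M id = e]]]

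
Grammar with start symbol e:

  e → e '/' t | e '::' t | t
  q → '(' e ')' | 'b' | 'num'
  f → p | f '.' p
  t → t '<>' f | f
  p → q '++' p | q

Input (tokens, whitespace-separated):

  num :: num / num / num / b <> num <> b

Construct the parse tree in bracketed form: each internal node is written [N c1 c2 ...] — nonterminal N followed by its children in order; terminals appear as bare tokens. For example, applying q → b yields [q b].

[e [e [e [e [e [t [f [p [q num]]]]] :: [t [f [p [q num]]]]] / [t [f [p [q num]]]]] / [t [f [p [q num]]]]] / [t [t [t [f [p [q b]]]] <> [f [p [q num]]]] <> [f [p [q b]]]]]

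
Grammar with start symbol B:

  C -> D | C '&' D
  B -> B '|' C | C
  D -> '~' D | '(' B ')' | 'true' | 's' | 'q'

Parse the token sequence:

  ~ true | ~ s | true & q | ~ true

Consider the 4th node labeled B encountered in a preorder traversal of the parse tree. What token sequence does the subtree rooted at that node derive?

[B [B [B [B [C [D ~ [D true]]]] | [C [D ~ [D s]]]] | [C [C [D true]] & [D q]]] | [C [D ~ [D true]]]]

~ true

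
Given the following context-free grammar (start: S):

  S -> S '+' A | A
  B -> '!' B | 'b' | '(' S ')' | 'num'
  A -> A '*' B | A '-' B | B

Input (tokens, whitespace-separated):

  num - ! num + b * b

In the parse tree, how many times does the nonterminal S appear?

[S [S [A [A [B num]] - [B ! [B num]]]] + [A [A [B b]] * [B b]]]

2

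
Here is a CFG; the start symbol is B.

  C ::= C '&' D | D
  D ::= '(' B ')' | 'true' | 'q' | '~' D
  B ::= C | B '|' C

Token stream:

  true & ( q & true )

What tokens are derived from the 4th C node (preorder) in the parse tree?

[B [C [C [D true]] & [D ( [B [C [C [D q]] & [D true]]] )]]]

q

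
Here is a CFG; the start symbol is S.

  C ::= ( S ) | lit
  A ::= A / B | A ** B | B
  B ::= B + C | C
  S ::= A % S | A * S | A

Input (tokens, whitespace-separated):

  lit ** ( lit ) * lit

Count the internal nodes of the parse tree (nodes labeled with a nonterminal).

[S [A [A [B [C lit]]] ** [B [C ( [S [A [B [C lit]]]] )]]] * [S [A [B [C lit]]]]]

15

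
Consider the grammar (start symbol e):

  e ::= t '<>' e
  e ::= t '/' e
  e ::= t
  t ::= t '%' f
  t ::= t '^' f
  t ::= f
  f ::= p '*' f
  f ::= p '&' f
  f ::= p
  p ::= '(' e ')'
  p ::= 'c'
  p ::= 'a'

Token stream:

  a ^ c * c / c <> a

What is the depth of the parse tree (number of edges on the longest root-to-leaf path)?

[e [t [t [f [p a]]] ^ [f [p c] * [f [p c]]]] / [e [t [f [p c]]] <> [e [t [f [p a]]]]]]

6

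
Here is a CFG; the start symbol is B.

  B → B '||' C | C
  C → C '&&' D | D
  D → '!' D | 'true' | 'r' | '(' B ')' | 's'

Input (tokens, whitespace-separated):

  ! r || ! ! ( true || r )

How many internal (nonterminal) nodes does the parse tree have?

15

[B [B [C [D ! [D r]]]] || [C [D ! [D ! [D ( [B [B [C [D true]]] || [C [D r]]] )]]]]]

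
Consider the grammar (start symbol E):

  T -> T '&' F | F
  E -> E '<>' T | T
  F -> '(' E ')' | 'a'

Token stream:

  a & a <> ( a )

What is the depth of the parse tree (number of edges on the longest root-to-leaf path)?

[E [E [T [T [F a]] & [F a]]] <> [T [F ( [E [T [F a]]] )]]]

6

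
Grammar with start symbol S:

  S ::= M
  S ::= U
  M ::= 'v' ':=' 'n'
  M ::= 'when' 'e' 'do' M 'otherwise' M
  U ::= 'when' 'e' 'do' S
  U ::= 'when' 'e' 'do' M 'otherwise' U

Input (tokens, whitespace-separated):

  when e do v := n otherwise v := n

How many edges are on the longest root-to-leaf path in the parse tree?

[S [M when e do [M v := n] otherwise [M v := n]]]

3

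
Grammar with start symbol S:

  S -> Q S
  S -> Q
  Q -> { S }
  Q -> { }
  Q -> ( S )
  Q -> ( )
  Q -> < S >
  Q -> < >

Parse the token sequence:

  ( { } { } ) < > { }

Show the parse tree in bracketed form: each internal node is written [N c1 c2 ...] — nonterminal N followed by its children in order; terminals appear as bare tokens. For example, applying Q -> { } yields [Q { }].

S
Q S
( S ) S
( Q S ) S
( { } S ) S
( { } Q ) S
( { } { } ) S
( { } { } ) Q S
( { } { } ) < > S
( { } { } ) < > Q
( { } { } ) < > { }

[S [Q ( [S [Q { }] [S [Q { }]]] )] [S [Q < >] [S [Q { }]]]]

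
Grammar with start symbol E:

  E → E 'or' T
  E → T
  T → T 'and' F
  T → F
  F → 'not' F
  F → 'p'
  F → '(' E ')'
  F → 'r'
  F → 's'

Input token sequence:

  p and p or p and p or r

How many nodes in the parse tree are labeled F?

5

[E [E [E [T [T [F p]] and [F p]]] or [T [T [F p]] and [F p]]] or [T [F r]]]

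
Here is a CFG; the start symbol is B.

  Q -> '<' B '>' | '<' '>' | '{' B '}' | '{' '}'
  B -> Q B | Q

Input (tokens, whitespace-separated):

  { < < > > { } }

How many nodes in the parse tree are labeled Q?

4

[B [Q { [B [Q < [B [Q < >]] >] [B [Q { }]]] }]]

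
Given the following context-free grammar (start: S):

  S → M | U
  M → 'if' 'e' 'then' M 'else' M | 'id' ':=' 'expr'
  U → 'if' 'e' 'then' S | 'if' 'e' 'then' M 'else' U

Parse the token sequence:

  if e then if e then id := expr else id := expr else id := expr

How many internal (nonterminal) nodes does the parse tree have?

[S [M if e then [M if e then [M id := expr] else [M id := expr]] else [M id := expr]]]

6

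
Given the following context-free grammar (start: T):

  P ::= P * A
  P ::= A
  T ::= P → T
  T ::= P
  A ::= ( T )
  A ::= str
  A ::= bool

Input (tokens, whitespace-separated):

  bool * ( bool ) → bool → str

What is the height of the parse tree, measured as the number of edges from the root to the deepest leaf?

[T [P [P [A bool]] * [A ( [T [P [A bool]]] )]] → [T [P [A bool]] → [T [P [A str]]]]]

6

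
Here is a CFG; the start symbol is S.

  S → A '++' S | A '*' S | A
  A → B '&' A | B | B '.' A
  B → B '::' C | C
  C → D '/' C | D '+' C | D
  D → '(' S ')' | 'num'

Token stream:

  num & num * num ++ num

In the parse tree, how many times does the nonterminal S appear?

[S [A [B [C [D num]]] & [A [B [C [D num]]]]] * [S [A [B [C [D num]]]] ++ [S [A [B [C [D num]]]]]]]

3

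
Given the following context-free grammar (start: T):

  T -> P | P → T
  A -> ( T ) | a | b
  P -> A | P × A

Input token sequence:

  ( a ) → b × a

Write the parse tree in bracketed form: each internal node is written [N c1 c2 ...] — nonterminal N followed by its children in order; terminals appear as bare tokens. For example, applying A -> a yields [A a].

T
P → T
A → T
( T ) → T
( P ) → T
( A ) → T
( a ) → T
( a ) → P
( a ) → P × A
( a ) → A × A
( a ) → b × A
( a ) → b × a

[T [P [A ( [T [P [A a]]] )]] → [T [P [P [A b]] × [A a]]]]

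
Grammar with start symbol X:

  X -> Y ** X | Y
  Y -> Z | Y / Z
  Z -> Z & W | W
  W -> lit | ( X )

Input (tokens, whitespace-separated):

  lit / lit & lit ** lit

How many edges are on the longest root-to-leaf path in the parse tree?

5

[X [Y [Y [Z [W lit]]] / [Z [Z [W lit]] & [W lit]]] ** [X [Y [Z [W lit]]]]]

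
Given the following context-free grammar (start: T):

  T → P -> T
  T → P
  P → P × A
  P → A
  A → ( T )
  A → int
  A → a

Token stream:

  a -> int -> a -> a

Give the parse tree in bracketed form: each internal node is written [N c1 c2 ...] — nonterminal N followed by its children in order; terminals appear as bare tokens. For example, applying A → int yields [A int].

T
P -> T
A -> T
a -> T
a -> P -> T
a -> A -> T
a -> int -> T
a -> int -> P -> T
a -> int -> A -> T
a -> int -> a -> T
a -> int -> a -> P
a -> int -> a -> A
a -> int -> a -> a

[T [P [A a]] -> [T [P [A int]] -> [T [P [A a]] -> [T [P [A a]]]]]]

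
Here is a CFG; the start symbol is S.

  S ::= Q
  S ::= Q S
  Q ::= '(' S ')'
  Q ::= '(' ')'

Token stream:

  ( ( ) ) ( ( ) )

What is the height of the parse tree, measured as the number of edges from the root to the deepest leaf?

[S [Q ( [S [Q ( )]] )] [S [Q ( [S [Q ( )]] )]]]

5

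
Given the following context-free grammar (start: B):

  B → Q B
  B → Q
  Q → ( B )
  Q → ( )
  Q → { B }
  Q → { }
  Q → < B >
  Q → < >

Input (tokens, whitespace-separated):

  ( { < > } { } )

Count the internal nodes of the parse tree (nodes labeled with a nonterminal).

[B [Q ( [B [Q { [B [Q < >]] }] [B [Q { }]]] )]]

8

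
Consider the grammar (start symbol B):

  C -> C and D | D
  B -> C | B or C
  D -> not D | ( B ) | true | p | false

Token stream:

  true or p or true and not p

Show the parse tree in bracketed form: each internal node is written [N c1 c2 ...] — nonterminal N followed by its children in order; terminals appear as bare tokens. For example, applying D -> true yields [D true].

B
B or C
B or C or C
C or C or C
D or C or C
true or C or C
true or D or C
true or p or C
true or p or C and D
true or p or D and D
true or p or true and D
true or p or true and not D
true or p or true and not p

[B [B [B [C [D true]]] or [C [D p]]] or [C [C [D true]] and [D not [D p]]]]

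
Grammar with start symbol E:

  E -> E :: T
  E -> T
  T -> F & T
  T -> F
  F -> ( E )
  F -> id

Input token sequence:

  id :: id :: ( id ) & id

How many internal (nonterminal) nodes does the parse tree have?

[E [E [E [T [F id]]] :: [T [F id]]] :: [T [F ( [E [T [F id]]] )] & [T [F id]]]]

14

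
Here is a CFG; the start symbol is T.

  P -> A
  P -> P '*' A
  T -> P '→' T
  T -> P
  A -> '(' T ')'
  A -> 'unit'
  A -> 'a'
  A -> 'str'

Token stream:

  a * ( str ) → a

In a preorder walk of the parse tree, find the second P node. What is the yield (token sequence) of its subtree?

[T [P [P [A a]] * [A ( [T [P [A str]]] )]] → [T [P [A a]]]]

a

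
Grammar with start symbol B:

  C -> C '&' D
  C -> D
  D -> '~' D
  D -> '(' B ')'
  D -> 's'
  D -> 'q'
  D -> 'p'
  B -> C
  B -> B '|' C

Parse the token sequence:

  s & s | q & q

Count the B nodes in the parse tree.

[B [B [C [C [D s]] & [D s]]] | [C [C [D q]] & [D q]]]

2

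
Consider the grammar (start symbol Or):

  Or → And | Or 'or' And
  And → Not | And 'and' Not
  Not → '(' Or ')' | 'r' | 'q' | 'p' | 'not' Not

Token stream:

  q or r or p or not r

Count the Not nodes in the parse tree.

[Or [Or [Or [Or [And [Not q]]] or [And [Not r]]] or [And [Not p]]] or [And [Not not [Not r]]]]

5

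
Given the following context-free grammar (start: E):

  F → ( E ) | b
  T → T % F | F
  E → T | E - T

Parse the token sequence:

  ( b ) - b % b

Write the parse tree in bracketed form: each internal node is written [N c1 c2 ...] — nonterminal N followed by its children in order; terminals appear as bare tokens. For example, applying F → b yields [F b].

[E [E [T [F ( [E [T [F b]]] )]]] - [T [T [F b]] % [F b]]]

E
E - T
T - T
F - T
( E ) - T
( T ) - T
( F ) - T
( b ) - T
( b ) - T % F
( b ) - F % F
( b ) - b % F
( b ) - b % b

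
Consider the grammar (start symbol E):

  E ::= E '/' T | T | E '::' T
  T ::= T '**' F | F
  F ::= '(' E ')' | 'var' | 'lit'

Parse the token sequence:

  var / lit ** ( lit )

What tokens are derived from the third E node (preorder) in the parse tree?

lit

[E [E [T [F var]]] / [T [T [F lit]] ** [F ( [E [T [F lit]]] )]]]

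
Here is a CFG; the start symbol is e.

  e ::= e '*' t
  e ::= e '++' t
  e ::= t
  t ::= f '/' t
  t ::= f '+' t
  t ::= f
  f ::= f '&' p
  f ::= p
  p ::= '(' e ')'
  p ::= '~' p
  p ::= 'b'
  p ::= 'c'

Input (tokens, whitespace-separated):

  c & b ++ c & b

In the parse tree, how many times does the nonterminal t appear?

[e [e [t [f [f [p c]] & [p b]]]] ++ [t [f [f [p c]] & [p b]]]]

2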